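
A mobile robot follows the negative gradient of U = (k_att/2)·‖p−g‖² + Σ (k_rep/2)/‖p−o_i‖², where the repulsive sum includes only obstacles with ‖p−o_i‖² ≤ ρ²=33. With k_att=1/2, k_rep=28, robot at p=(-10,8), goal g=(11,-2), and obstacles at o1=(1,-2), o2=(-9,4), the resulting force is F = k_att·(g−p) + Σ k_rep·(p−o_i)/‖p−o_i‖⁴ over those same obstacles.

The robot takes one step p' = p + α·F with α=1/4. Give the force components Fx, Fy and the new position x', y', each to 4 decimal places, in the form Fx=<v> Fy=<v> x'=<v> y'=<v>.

F_att = 1/2·(g−p) = 1/2·(21,-10) = (10.5000,-5.0000)
o1: d²=221 > ρ²=33 → inactive
o2: d²=17 ≤ ρ²=33; F_rep = 28·(-1,4)/17² = (-0.0969,0.3875)
F = F_att + ΣF_rep = (10.4031,-4.6125)
p' = p + 1/4·F = (-7.3992,6.8469)

Fx=10.4031 Fy=-4.6125 x'=-7.3992 y'=6.8469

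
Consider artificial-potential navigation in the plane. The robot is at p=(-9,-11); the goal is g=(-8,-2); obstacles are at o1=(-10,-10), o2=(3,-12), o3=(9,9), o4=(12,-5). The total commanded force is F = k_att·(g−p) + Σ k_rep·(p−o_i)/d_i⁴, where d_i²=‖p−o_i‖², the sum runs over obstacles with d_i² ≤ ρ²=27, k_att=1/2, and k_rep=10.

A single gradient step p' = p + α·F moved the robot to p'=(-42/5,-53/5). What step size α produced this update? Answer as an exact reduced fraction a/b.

α = 1/5

F_att = 1/2·(g−p) = 1/2·(1,9) = (0.5000,4.5000)
o1: d²=2 ≤ ρ²=27; F_rep = 10·(1,-1)/2² = (2.5000,-2.5000)
o2: d²=145 > ρ²=27 → inactive
o3: d²=724 > ρ²=27 → inactive
o4: d²=477 > ρ²=27 → inactive
F = F_att + ΣF_rep = (3.0000,2.0000)
Δp = p'−p = (0.6000,0.4000); α = Δx/Fx = (3/5) / (3) = 1/5
check: Δy/Fy = (2/5) / (2) = 1/5 ✓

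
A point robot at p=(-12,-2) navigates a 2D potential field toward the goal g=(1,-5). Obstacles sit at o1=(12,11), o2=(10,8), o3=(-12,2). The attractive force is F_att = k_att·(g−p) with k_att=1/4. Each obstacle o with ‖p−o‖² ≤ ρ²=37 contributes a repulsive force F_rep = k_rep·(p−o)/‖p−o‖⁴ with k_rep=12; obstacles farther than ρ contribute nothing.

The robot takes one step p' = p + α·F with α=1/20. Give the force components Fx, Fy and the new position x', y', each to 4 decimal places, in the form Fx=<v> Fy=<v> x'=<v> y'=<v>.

F_att = 1/4·(g−p) = 1/4·(13,-3) = (3.2500,-0.7500)
o1: d²=745 > ρ²=37 → inactive
o2: d²=584 > ρ²=37 → inactive
o3: d²=16 ≤ ρ²=37; F_rep = 12·(0,-4)/16² = (0.0000,-0.1875)
F = F_att + ΣF_rep = (3.2500,-0.9375)
p' = p + 1/20·F = (-11.8375,-2.0469)

Fx=3.2500 Fy=-0.9375 x'=-11.8375 y'=-2.0469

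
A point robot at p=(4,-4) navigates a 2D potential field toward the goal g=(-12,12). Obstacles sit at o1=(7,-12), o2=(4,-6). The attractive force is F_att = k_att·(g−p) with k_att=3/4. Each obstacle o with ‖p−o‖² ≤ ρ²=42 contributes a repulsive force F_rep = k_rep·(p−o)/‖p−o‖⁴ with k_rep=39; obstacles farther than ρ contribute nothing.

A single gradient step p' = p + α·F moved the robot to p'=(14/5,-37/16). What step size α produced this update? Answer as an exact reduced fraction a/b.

α = 1/10

F_att = 3/4·(g−p) = 3/4·(-16,16) = (-12.0000,12.0000)
o1: d²=73 > ρ²=42 → inactive
o2: d²=4 ≤ ρ²=42; F_rep = 39·(0,2)/4² = (0.0000,4.8750)
F = F_att + ΣF_rep = (-12.0000,16.8750)
Δp = p'−p = (-1.2000,1.6875); α = Δx/Fx = (-6/5) / (-12) = 1/10
check: Δy/Fy = (27/16) / (135/8) = 1/10 ✓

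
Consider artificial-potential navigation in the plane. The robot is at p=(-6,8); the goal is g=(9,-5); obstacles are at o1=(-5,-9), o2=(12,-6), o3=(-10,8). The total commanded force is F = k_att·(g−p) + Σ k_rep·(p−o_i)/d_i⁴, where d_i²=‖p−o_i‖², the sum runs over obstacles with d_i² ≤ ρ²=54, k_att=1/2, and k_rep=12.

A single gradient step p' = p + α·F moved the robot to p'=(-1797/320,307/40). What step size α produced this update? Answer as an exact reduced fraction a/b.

α = 1/20

F_att = 1/2·(g−p) = 1/2·(15,-13) = (7.5000,-6.5000)
o1: d²=290 > ρ²=54 → inactive
o2: d²=520 > ρ²=54 → inactive
o3: d²=16 ≤ ρ²=54; F_rep = 12·(4,0)/16² = (0.1875,0.0000)
F = F_att + ΣF_rep = (7.6875,-6.5000)
Δp = p'−p = (0.3844,-0.3250); α = Δx/Fx = (123/320) / (123/16) = 1/20
check: Δy/Fy = (-13/40) / (-13/2) = 1/20 ✓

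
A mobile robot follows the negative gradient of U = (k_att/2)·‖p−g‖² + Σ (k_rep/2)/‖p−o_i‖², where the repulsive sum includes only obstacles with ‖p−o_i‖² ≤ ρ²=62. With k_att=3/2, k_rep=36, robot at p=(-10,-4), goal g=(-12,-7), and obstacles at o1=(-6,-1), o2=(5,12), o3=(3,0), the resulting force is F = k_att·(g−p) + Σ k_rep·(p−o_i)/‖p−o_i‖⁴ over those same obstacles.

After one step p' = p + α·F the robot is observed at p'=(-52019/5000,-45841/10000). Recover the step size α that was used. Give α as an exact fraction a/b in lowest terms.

α = 1/8

F_att = 3/2·(g−p) = 3/2·(-2,-3) = (-3.0000,-4.5000)
o1: d²=25 ≤ ρ²=62; F_rep = 36·(-4,-3)/25² = (-0.2304,-0.1728)
o2: d²=481 > ρ²=62 → inactive
o3: d²=185 > ρ²=62 → inactive
F = F_att + ΣF_rep = (-3.2304,-4.6728)
Δp = p'−p = (-0.4038,-0.5841); α = Δx/Fx = (-2019/5000) / (-2019/625) = 1/8
check: Δy/Fy = (-5841/10000) / (-5841/1250) = 1/8 ✓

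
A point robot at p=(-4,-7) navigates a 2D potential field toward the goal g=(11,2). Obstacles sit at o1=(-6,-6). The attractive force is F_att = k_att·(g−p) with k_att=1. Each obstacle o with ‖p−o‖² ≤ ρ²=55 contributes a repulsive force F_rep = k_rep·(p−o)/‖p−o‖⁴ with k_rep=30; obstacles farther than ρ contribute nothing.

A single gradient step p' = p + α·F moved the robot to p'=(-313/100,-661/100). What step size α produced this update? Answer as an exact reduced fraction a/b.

α = 1/20

F_att = 1·(g−p) = 1·(15,9) = (15.0000,9.0000)
o1: d²=5 ≤ ρ²=55; F_rep = 30·(2,-1)/5² = (2.4000,-1.2000)
F = F_att + ΣF_rep = (17.4000,7.8000)
Δp = p'−p = (0.8700,0.3900); α = Δx/Fx = (87/100) / (87/5) = 1/20
check: Δy/Fy = (39/100) / (39/5) = 1/20 ✓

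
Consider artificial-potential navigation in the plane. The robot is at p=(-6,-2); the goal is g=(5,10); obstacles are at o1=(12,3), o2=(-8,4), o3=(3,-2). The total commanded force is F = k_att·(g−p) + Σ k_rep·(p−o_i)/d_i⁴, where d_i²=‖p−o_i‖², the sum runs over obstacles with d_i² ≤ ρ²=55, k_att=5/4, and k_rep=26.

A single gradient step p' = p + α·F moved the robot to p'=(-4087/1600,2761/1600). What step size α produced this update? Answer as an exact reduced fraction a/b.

α = 1/4

F_att = 5/4·(g−p) = 5/4·(11,12) = (13.7500,15.0000)
o1: d²=349 > ρ²=55 → inactive
o2: d²=40 ≤ ρ²=55; F_rep = 26·(2,-6)/40² = (0.0325,-0.0975)
o3: d²=81 > ρ²=55 → inactive
F = F_att + ΣF_rep = (13.7825,14.9025)
Δp = p'−p = (3.4456,3.7256); α = Δx/Fx = (5513/1600) / (5513/400) = 1/4
check: Δy/Fy = (5961/1600) / (5961/400) = 1/4 ✓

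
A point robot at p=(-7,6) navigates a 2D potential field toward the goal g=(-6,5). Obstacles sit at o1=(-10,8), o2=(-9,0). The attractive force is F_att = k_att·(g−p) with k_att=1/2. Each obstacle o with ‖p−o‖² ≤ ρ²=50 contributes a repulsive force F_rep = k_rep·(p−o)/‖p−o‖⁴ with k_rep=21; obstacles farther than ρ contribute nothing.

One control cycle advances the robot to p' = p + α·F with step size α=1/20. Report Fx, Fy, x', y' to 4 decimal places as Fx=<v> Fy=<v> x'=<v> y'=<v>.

Fx=0.8990 Fy=-0.6698 x'=-6.9550 y'=5.9665

F_att = 1/2·(g−p) = 1/2·(1,-1) = (0.5000,-0.5000)
o1: d²=13 ≤ ρ²=50; F_rep = 21·(3,-2)/13² = (0.3728,-0.2485)
o2: d²=40 ≤ ρ²=50; F_rep = 21·(2,6)/40² = (0.0262,0.0788)
F = F_att + ΣF_rep = (0.8990,-0.6698)
p' = p + 1/20·F = (-6.9550,5.9665)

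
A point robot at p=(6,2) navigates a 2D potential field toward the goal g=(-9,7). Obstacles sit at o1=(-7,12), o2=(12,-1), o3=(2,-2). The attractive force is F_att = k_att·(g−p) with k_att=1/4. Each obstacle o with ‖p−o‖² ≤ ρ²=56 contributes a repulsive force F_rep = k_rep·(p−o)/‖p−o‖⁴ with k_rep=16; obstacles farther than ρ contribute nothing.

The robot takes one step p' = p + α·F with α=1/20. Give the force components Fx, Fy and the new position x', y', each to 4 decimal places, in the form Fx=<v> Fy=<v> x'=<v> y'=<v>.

F_att = 1/4·(g−p) = 1/4·(-15,5) = (-3.7500,1.2500)
o1: d²=269 > ρ²=56 → inactive
o2: d²=45 ≤ ρ²=56; F_rep = 16·(-6,3)/45² = (-0.0474,0.0237)
o3: d²=32 ≤ ρ²=56; F_rep = 16·(4,4)/32² = (0.0625,0.0625)
F = F_att + ΣF_rep = (-3.7349,1.3362)
p' = p + 1/20·F = (5.8133,2.0668)

Fx=-3.7349 Fy=1.3362 x'=5.8133 y'=2.0668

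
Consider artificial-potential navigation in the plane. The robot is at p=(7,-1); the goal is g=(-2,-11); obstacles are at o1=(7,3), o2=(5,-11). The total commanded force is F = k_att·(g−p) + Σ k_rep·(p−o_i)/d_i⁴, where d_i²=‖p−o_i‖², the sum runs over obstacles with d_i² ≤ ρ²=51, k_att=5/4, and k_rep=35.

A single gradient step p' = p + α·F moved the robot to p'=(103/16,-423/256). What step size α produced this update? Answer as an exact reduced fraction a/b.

α = 1/20

F_att = 5/4·(g−p) = 5/4·(-9,-10) = (-11.2500,-12.5000)
o1: d²=16 ≤ ρ²=51; F_rep = 35·(0,-4)/16² = (0.0000,-0.5469)
o2: d²=104 > ρ²=51 → inactive
F = F_att + ΣF_rep = (-11.2500,-13.0469)
Δp = p'−p = (-0.5625,-0.6523); α = Δx/Fx = (-9/16) / (-45/4) = 1/20
check: Δy/Fy = (-167/256) / (-835/64) = 1/20 ✓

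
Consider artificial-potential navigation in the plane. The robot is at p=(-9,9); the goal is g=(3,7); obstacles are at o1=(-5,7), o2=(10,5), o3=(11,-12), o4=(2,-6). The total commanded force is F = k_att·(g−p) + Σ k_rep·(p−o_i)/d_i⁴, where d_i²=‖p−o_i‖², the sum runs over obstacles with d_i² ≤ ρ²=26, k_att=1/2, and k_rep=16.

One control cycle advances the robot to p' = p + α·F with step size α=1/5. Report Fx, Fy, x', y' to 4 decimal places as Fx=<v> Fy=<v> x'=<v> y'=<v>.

Fx=5.8400 Fy=-0.9200 x'=-7.8320 y'=8.8160

F_att = 1/2·(g−p) = 1/2·(12,-2) = (6.0000,-1.0000)
o1: d²=20 ≤ ρ²=26; F_rep = 16·(-4,2)/20² = (-0.1600,0.0800)
o2: d²=377 > ρ²=26 → inactive
o3: d²=841 > ρ²=26 → inactive
o4: d²=346 > ρ²=26 → inactive
F = F_att + ΣF_rep = (5.8400,-0.9200)
p' = p + 1/5·F = (-7.8320,8.8160)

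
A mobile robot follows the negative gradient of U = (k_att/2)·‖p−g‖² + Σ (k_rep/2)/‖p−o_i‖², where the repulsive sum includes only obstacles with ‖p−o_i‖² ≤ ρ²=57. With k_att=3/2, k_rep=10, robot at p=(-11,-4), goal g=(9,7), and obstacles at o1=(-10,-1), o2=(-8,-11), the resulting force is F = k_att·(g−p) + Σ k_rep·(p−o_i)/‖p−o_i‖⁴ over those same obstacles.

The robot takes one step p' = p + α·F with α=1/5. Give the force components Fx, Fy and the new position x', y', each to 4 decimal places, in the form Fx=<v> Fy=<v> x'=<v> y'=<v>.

F_att = 3/2·(g−p) = 3/2·(20,11) = (30.0000,16.5000)
o1: d²=10 ≤ ρ²=57; F_rep = 10·(-1,-3)/10² = (-0.1000,-0.3000)
o2: d²=58 > ρ²=57 → inactive
F = F_att + ΣF_rep = (29.9000,16.2000)
p' = p + 1/5·F = (-5.0200,-0.7600)

Fx=29.9000 Fy=16.2000 x'=-5.0200 y'=-0.7600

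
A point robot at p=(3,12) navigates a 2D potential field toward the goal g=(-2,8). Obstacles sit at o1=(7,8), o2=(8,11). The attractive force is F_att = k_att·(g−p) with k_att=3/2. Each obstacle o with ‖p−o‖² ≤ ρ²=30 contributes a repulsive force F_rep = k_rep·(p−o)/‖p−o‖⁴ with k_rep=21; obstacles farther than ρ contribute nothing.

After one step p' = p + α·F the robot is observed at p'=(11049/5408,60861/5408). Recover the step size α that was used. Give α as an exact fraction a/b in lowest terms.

F_att = 3/2·(g−p) = 3/2·(-5,-4) = (-7.5000,-6.0000)
o1: d²=32 > ρ²=30 → inactive
o2: d²=26 ≤ ρ²=30; F_rep = 21·(-5,1)/26² = (-0.1553,0.0311)
F = F_att + ΣF_rep = (-7.6553,-5.9689)
Δp = p'−p = (-0.9569,-0.7461); α = Δx/Fx = (-5175/5408) / (-5175/676) = 1/8
check: Δy/Fy = (-4035/5408) / (-4035/676) = 1/8 ✓

α = 1/8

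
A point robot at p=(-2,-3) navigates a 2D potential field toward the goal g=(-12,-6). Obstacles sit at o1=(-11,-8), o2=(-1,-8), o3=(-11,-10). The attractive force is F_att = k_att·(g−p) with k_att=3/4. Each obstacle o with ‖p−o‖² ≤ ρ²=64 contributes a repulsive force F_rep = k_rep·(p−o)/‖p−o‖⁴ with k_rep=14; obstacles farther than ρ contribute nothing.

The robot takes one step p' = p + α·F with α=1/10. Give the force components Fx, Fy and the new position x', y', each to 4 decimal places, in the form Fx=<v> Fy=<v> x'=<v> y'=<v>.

Fx=-7.5207 Fy=-2.1464 x'=-2.7521 y'=-3.2146

F_att = 3/4·(g−p) = 3/4·(-10,-3) = (-7.5000,-2.2500)
o1: d²=106 > ρ²=64 → inactive
o2: d²=26 ≤ ρ²=64; F_rep = 14·(-1,5)/26² = (-0.0207,0.1036)
o3: d²=130 > ρ²=64 → inactive
F = F_att + ΣF_rep = (-7.5207,-2.1464)
p' = p + 1/10·F = (-2.7521,-3.2146)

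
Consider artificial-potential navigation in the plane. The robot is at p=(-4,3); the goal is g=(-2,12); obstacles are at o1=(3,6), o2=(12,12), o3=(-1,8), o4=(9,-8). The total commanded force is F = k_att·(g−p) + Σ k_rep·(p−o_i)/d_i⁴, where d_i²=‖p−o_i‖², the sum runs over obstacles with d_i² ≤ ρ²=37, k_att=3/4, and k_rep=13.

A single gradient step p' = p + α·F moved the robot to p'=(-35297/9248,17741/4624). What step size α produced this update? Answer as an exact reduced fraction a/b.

F_att = 3/4·(g−p) = 3/4·(2,9) = (1.5000,6.7500)
o1: d²=58 > ρ²=37 → inactive
o2: d²=337 > ρ²=37 → inactive
o3: d²=34 ≤ ρ²=37; F_rep = 13·(-3,-5)/34² = (-0.0337,-0.0562)
o4: d²=290 > ρ²=37 → inactive
F = F_att + ΣF_rep = (1.4663,6.6938)
Δp = p'−p = (0.1833,0.8367); α = Δx/Fx = (1695/9248) / (1695/1156) = 1/8
check: Δy/Fy = (3869/4624) / (3869/578) = 1/8 ✓

α = 1/8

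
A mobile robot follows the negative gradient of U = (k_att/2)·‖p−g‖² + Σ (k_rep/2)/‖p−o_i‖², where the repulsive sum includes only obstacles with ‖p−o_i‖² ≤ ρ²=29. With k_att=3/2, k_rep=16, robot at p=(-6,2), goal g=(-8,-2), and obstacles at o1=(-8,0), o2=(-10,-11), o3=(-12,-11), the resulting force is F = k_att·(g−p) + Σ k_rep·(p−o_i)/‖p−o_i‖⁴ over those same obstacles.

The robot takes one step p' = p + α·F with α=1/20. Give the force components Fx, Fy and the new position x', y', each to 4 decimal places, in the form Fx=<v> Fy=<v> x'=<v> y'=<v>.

F_att = 3/2·(g−p) = 3/2·(-2,-4) = (-3.0000,-6.0000)
o1: d²=8 ≤ ρ²=29; F_rep = 16·(2,2)/8² = (0.5000,0.5000)
o2: d²=185 > ρ²=29 → inactive
o3: d²=205 > ρ²=29 → inactive
F = F_att + ΣF_rep = (-2.5000,-5.5000)
p' = p + 1/20·F = (-6.1250,1.7250)

Fx=-2.5000 Fy=-5.5000 x'=-6.1250 y'=1.7250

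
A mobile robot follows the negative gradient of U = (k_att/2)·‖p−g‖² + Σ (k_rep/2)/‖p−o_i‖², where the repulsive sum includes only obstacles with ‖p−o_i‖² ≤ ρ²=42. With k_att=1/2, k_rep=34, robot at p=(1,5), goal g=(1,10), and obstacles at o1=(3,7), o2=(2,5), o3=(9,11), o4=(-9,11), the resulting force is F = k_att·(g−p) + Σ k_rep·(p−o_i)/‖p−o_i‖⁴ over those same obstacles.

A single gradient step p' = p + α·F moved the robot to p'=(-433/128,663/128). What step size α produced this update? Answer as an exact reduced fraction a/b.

F_att = 1/2·(g−p) = 1/2·(0,5) = (0.0000,2.5000)
o1: d²=8 ≤ ρ²=42; F_rep = 34·(-2,-2)/8² = (-1.0625,-1.0625)
o2: d²=1 ≤ ρ²=42; F_rep = 34·(-1,0)/1² = (-34.0000,0.0000)
o3: d²=100 > ρ²=42 → inactive
o4: d²=136 > ρ²=42 → inactive
F = F_att + ΣF_rep = (-35.0625,1.4375)
Δp = p'−p = (-4.3828,0.1797); α = Δx/Fx = (-561/128) / (-561/16) = 1/8
check: Δy/Fy = (23/128) / (23/16) = 1/8 ✓

α = 1/8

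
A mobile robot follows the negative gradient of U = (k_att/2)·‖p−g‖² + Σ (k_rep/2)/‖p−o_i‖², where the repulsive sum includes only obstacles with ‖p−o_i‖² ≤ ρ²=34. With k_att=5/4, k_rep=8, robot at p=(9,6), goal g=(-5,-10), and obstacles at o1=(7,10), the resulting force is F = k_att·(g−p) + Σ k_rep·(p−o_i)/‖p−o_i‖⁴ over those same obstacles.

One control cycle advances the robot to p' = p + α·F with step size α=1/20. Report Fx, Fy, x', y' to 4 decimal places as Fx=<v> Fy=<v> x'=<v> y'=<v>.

Fx=-17.4600 Fy=-20.0800 x'=8.1270 y'=4.9960

F_att = 5/4·(g−p) = 5/4·(-14,-16) = (-17.5000,-20.0000)
o1: d²=20 ≤ ρ²=34; F_rep = 8·(2,-4)/20² = (0.0400,-0.0800)
F = F_att + ΣF_rep = (-17.4600,-20.0800)
p' = p + 1/20·F = (8.1270,4.9960)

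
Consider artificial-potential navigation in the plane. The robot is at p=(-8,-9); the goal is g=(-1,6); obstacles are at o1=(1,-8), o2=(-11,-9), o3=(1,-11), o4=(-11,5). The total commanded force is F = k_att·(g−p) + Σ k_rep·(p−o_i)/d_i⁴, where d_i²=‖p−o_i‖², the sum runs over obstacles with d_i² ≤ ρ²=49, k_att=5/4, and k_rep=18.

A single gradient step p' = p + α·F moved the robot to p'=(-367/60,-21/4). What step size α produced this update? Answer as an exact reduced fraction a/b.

α = 1/5

F_att = 5/4·(g−p) = 5/4·(7,15) = (8.7500,18.7500)
o1: d²=82 > ρ²=49 → inactive
o2: d²=9 ≤ ρ²=49; F_rep = 18·(3,0)/9² = (0.6667,0.0000)
o3: d²=85 > ρ²=49 → inactive
o4: d²=205 > ρ²=49 → inactive
F = F_att + ΣF_rep = (9.4167,18.7500)
Δp = p'−p = (1.8833,3.7500); α = Δx/Fx = (113/60) / (113/12) = 1/5
check: Δy/Fy = (15/4) / (75/4) = 1/5 ✓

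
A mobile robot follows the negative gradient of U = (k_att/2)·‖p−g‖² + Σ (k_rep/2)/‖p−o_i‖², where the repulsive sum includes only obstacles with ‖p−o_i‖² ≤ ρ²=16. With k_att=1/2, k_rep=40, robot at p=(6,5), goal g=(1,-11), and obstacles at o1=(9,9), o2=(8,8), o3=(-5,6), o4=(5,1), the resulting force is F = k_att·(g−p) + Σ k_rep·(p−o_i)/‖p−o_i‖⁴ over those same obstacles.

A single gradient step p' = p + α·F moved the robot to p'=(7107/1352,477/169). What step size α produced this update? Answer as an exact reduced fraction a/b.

α = 1/4

F_att = 1/2·(g−p) = 1/2·(-5,-16) = (-2.5000,-8.0000)
o1: d²=25 > ρ²=16 → inactive
o2: d²=13 ≤ ρ²=16; F_rep = 40·(-2,-3)/13² = (-0.4734,-0.7101)
o3: d²=122 > ρ²=16 → inactive
o4: d²=17 > ρ²=16 → inactive
F = F_att + ΣF_rep = (-2.9734,-8.7101)
Δp = p'−p = (-0.7433,-2.1775); α = Δx/Fx = (-1005/1352) / (-1005/338) = 1/4
check: Δy/Fy = (-368/169) / (-1472/169) = 1/4 ✓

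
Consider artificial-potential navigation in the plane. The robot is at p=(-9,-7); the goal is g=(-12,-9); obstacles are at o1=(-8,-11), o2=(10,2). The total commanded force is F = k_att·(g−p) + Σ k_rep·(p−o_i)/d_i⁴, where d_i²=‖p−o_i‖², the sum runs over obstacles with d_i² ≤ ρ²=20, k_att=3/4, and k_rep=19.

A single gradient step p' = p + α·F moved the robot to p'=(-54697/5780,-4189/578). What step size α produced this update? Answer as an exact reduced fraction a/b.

F_att = 3/4·(g−p) = 3/4·(-3,-2) = (-2.2500,-1.5000)
o1: d²=17 ≤ ρ²=20; F_rep = 19·(-1,4)/17² = (-0.0657,0.2630)
o2: d²=442 > ρ²=20 → inactive
F = F_att + ΣF_rep = (-2.3157,-1.2370)
Δp = p'−p = (-0.4631,-0.2474); α = Δx/Fx = (-2677/5780) / (-2677/1156) = 1/5
check: Δy/Fy = (-143/578) / (-715/578) = 1/5 ✓

α = 1/5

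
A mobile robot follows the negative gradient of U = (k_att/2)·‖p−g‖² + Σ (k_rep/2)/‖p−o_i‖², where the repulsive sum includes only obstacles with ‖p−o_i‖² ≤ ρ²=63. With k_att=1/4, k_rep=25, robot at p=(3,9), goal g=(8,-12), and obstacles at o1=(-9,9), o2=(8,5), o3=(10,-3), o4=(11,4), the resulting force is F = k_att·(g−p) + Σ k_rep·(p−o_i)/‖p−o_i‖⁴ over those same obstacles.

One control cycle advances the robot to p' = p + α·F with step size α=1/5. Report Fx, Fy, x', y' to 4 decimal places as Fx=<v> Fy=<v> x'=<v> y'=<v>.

F_att = 1/4·(g−p) = 1/4·(5,-21) = (1.2500,-5.2500)
o1: d²=144 > ρ²=63 → inactive
o2: d²=41 ≤ ρ²=63; F_rep = 25·(-5,4)/41² = (-0.0744,0.0595)
o3: d²=193 > ρ²=63 → inactive
o4: d²=89 > ρ²=63 → inactive
F = F_att + ΣF_rep = (1.1756,-5.1905)
p' = p + 1/5·F = (3.2351,7.9619)

Fx=1.1756 Fy=-5.1905 x'=3.2351 y'=7.9619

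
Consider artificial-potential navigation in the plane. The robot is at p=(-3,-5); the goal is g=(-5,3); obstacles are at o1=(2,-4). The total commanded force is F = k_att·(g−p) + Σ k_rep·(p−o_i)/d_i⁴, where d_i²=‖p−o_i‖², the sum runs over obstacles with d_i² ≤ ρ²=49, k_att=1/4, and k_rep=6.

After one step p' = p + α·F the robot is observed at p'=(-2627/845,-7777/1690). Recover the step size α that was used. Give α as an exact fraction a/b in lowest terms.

F_att = 1/4·(g−p) = 1/4·(-2,8) = (-0.5000,2.0000)
o1: d²=26 ≤ ρ²=49; F_rep = 6·(-5,-1)/26² = (-0.0444,-0.0089)
F = F_att + ΣF_rep = (-0.5444,1.9911)
Δp = p'−p = (-0.1089,0.3982); α = Δx/Fx = (-92/845) / (-92/169) = 1/5
check: Δy/Fy = (673/1690) / (673/338) = 1/5 ✓

α = 1/5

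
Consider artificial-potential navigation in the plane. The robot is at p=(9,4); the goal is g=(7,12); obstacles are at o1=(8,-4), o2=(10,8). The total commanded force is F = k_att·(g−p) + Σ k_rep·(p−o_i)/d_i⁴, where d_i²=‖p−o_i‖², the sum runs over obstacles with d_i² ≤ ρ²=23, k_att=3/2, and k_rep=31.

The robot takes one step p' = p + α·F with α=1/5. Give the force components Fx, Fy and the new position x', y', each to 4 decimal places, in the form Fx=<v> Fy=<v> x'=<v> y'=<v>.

Fx=-3.1073 Fy=11.5709 x'=8.3785 y'=6.3142

F_att = 3/2·(g−p) = 3/2·(-2,8) = (-3.0000,12.0000)
o1: d²=65 > ρ²=23 → inactive
o2: d²=17 ≤ ρ²=23; F_rep = 31·(-1,-4)/17² = (-0.1073,-0.4291)
F = F_att + ΣF_rep = (-3.1073,11.5709)
p' = p + 1/5·F = (8.3785,6.3142)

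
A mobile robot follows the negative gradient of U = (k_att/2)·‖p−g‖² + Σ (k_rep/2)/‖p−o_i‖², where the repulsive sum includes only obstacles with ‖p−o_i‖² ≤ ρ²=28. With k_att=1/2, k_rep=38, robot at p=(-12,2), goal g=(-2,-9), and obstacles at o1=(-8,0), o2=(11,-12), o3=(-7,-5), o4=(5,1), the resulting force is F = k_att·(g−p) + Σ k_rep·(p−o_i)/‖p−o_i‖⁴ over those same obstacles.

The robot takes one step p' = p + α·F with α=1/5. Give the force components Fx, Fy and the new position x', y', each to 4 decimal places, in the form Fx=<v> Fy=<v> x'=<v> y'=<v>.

Fx=4.6200 Fy=-5.3100 x'=-11.0760 y'=0.9380

F_att = 1/2·(g−p) = 1/2·(10,-11) = (5.0000,-5.5000)
o1: d²=20 ≤ ρ²=28; F_rep = 38·(-4,2)/20² = (-0.3800,0.1900)
o2: d²=725 > ρ²=28 → inactive
o3: d²=74 > ρ²=28 → inactive
o4: d²=290 > ρ²=28 → inactive
F = F_att + ΣF_rep = (4.6200,-5.3100)
p' = p + 1/5·F = (-11.0760,0.9380)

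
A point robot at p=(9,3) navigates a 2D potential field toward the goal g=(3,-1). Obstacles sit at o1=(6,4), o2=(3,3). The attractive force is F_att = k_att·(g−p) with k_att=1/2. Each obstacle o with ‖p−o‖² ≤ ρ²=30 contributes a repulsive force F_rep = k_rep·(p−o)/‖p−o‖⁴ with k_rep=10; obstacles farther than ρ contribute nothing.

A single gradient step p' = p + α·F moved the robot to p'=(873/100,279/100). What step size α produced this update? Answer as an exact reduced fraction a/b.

α = 1/10

F_att = 1/2·(g−p) = 1/2·(-6,-4) = (-3.0000,-2.0000)
o1: d²=10 ≤ ρ²=30; F_rep = 10·(3,-1)/10² = (0.3000,-0.1000)
o2: d²=36 > ρ²=30 → inactive
F = F_att + ΣF_rep = (-2.7000,-2.1000)
Δp = p'−p = (-0.2700,-0.2100); α = Δx/Fx = (-27/100) / (-27/10) = 1/10
check: Δy/Fy = (-21/100) / (-21/10) = 1/10 ✓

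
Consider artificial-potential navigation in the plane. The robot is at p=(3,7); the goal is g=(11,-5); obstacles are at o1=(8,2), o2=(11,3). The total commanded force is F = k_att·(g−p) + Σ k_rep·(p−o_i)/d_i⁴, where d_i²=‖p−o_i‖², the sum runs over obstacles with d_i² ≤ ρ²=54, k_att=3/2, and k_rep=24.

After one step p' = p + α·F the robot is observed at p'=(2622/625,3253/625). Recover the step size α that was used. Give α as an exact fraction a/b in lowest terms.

F_att = 3/2·(g−p) = 3/2·(8,-12) = (12.0000,-18.0000)
o1: d²=50 ≤ ρ²=54; F_rep = 24·(-5,5)/50² = (-0.0480,0.0480)
o2: d²=80 > ρ²=54 → inactive
F = F_att + ΣF_rep = (11.9520,-17.9520)
Δp = p'−p = (1.1952,-1.7952); α = Δx/Fx = (747/625) / (1494/125) = 1/10
check: Δy/Fy = (-1122/625) / (-2244/125) = 1/10 ✓

α = 1/10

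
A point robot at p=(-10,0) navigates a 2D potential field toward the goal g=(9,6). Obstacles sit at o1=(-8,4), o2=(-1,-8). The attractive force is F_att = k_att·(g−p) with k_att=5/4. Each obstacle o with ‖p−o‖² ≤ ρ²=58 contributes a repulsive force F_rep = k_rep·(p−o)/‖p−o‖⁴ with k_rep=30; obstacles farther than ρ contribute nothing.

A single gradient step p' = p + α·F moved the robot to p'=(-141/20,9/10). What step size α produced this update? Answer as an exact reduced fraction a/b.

F_att = 5/4·(g−p) = 5/4·(19,6) = (23.7500,7.5000)
o1: d²=20 ≤ ρ²=58; F_rep = 30·(-2,-4)/20² = (-0.1500,-0.3000)
o2: d²=145 > ρ²=58 → inactive
F = F_att + ΣF_rep = (23.6000,7.2000)
Δp = p'−p = (2.9500,0.9000); α = Δx/Fx = (59/20) / (118/5) = 1/8
check: Δy/Fy = (9/10) / (36/5) = 1/8 ✓

α = 1/8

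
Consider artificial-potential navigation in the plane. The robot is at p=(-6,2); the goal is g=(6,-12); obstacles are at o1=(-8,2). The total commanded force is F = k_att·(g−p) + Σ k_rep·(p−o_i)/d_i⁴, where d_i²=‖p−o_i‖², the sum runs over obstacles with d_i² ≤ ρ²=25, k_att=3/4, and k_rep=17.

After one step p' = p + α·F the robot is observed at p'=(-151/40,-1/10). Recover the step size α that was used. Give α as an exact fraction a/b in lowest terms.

α = 1/5

F_att = 3/4·(g−p) = 3/4·(12,-14) = (9.0000,-10.5000)
o1: d²=4 ≤ ρ²=25; F_rep = 17·(2,0)/4² = (2.1250,0.0000)
F = F_att + ΣF_rep = (11.1250,-10.5000)
Δp = p'−p = (2.2250,-2.1000); α = Δx/Fx = (89/40) / (89/8) = 1/5
check: Δy/Fy = (-21/10) / (-21/2) = 1/5 ✓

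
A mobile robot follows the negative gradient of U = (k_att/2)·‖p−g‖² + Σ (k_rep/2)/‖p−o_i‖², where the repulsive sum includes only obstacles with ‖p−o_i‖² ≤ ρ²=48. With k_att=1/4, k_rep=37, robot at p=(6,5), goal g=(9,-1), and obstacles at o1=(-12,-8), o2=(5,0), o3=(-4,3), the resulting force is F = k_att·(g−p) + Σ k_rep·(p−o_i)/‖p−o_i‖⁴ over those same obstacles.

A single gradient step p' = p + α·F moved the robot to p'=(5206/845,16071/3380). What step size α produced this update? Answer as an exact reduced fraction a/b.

F_att = 1/4·(g−p) = 1/4·(3,-6) = (0.7500,-1.5000)
o1: d²=493 > ρ²=48 → inactive
o2: d²=26 ≤ ρ²=48; F_rep = 37·(1,5)/26² = (0.0547,0.2737)
o3: d²=104 > ρ²=48 → inactive
F = F_att + ΣF_rep = (0.8047,-1.2263)
Δp = p'−p = (0.1609,-0.2453); α = Δx/Fx = (136/845) / (136/169) = 1/5
check: Δy/Fy = (-829/3380) / (-829/676) = 1/5 ✓

α = 1/5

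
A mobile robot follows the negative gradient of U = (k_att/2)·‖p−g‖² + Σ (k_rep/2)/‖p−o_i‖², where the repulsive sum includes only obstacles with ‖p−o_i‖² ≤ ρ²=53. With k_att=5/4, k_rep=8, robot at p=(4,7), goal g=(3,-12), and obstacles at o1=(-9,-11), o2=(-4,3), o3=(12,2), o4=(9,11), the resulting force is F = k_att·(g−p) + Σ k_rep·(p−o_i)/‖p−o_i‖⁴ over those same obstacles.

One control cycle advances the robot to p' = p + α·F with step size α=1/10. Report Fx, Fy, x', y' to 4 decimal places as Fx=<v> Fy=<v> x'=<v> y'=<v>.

F_att = 5/4·(g−p) = 5/4·(-1,-19) = (-1.2500,-23.7500)
o1: d²=493 > ρ²=53 → inactive
o2: d²=80 > ρ²=53 → inactive
o3: d²=89 > ρ²=53 → inactive
o4: d²=41 ≤ ρ²=53; F_rep = 8·(-5,-4)/41² = (-0.0238,-0.0190)
F = F_att + ΣF_rep = (-1.2738,-23.7690)
p' = p + 1/10·F = (3.8726,4.6231)

Fx=-1.2738 Fy=-23.7690 x'=3.8726 y'=4.6231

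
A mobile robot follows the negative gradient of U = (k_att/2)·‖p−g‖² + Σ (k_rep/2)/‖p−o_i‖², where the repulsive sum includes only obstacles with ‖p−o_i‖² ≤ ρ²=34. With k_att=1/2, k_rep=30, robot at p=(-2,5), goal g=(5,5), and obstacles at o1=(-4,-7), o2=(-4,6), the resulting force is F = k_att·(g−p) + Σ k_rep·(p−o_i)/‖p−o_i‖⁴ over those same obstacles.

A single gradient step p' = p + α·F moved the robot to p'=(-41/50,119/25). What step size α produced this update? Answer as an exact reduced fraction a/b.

α = 1/5

F_att = 1/2·(g−p) = 1/2·(7,0) = (3.5000,0.0000)
o1: d²=148 > ρ²=34 → inactive
o2: d²=5 ≤ ρ²=34; F_rep = 30·(2,-1)/5² = (2.4000,-1.2000)
F = F_att + ΣF_rep = (5.9000,-1.2000)
Δp = p'−p = (1.1800,-0.2400); α = Δx/Fx = (59/50) / (59/10) = 1/5
check: Δy/Fy = (-6/25) / (-6/5) = 1/5 ✓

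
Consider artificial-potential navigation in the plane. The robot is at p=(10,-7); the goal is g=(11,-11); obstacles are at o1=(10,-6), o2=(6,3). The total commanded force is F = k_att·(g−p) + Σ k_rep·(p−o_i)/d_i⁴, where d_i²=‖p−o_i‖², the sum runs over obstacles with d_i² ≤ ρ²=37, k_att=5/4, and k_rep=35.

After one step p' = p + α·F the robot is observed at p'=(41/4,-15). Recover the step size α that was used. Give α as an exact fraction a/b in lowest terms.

F_att = 5/4·(g−p) = 5/4·(1,-4) = (1.2500,-5.0000)
o1: d²=1 ≤ ρ²=37; F_rep = 35·(0,-1)/1² = (0.0000,-35.0000)
o2: d²=116 > ρ²=37 → inactive
F = F_att + ΣF_rep = (1.2500,-40.0000)
Δp = p'−p = (0.2500,-8.0000); α = Δx/Fx = (1/4) / (5/4) = 1/5
check: Δy/Fy = (-8) / (-40) = 1/5 ✓

α = 1/5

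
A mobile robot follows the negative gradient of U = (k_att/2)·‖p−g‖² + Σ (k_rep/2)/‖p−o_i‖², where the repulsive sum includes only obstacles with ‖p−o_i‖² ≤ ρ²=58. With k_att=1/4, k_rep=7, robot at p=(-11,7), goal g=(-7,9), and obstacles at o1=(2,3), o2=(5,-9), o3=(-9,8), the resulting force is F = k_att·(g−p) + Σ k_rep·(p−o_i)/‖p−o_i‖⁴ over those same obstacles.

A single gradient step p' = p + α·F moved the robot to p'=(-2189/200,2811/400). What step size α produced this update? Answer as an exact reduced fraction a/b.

F_att = 1/4·(g−p) = 1/4·(4,2) = (1.0000,0.5000)
o1: d²=185 > ρ²=58 → inactive
o2: d²=512 > ρ²=58 → inactive
o3: d²=5 ≤ ρ²=58; F_rep = 7·(-2,-1)/5² = (-0.5600,-0.2800)
F = F_att + ΣF_rep = (0.4400,0.2200)
Δp = p'−p = (0.0550,0.0275); α = Δx/Fx = (11/200) / (11/25) = 1/8
check: Δy/Fy = (11/400) / (11/50) = 1/8 ✓

α = 1/8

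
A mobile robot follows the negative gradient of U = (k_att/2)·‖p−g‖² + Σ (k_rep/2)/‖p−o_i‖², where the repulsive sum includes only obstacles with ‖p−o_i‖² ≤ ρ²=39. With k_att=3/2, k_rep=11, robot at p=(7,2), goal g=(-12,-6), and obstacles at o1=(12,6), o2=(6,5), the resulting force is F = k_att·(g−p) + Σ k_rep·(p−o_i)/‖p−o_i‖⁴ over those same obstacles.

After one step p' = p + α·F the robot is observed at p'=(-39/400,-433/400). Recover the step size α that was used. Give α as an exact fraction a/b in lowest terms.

F_att = 3/2·(g−p) = 3/2·(-19,-8) = (-28.5000,-12.0000)
o1: d²=41 > ρ²=39 → inactive
o2: d²=10 ≤ ρ²=39; F_rep = 11·(1,-3)/10² = (0.1100,-0.3300)
F = F_att + ΣF_rep = (-28.3900,-12.3300)
Δp = p'−p = (-7.0975,-3.0825); α = Δx/Fx = (-2839/400) / (-2839/100) = 1/4
check: Δy/Fy = (-1233/400) / (-1233/100) = 1/4 ✓

α = 1/4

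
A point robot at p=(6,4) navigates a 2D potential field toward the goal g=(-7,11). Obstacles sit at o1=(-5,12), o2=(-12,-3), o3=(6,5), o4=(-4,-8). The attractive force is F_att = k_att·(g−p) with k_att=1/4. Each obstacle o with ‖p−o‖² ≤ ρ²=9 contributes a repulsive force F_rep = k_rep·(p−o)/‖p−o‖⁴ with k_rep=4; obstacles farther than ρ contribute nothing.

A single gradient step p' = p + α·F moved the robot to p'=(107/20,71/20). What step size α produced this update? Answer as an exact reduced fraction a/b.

α = 1/5

F_att = 1/4·(g−p) = 1/4·(-13,7) = (-3.2500,1.7500)
o1: d²=185 > ρ²=9 → inactive
o2: d²=373 > ρ²=9 → inactive
o3: d²=1 ≤ ρ²=9; F_rep = 4·(0,-1)/1² = (0.0000,-4.0000)
o4: d²=244 > ρ²=9 → inactive
F = F_att + ΣF_rep = (-3.2500,-2.2500)
Δp = p'−p = (-0.6500,-0.4500); α = Δx/Fx = (-13/20) / (-13/4) = 1/5
check: Δy/Fy = (-9/20) / (-9/4) = 1/5 ✓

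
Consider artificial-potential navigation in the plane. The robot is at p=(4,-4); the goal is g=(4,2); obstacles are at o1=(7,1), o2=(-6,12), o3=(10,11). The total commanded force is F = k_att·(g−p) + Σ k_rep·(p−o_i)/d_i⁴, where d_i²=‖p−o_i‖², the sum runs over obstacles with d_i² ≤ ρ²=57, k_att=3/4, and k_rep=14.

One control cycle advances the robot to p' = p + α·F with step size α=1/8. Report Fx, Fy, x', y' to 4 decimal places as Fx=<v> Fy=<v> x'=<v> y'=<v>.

F_att = 3/4·(g−p) = 3/4·(0,6) = (0.0000,4.5000)
o1: d²=34 ≤ ρ²=57; F_rep = 14·(-3,-5)/34² = (-0.0363,-0.0606)
o2: d²=356 > ρ²=57 → inactive
o3: d²=261 > ρ²=57 → inactive
F = F_att + ΣF_rep = (-0.0363,4.4394)
p' = p + 1/8·F = (3.9955,-3.4451)

Fx=-0.0363 Fy=4.4394 x'=3.9955 y'=-3.4451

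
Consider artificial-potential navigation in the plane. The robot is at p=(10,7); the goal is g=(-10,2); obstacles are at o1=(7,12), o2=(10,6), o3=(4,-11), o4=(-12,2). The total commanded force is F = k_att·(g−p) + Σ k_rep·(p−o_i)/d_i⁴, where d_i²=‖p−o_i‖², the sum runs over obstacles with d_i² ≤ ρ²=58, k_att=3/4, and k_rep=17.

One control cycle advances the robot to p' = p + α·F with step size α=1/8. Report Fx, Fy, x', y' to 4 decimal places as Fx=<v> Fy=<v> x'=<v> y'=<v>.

Fx=-14.9559 Fy=13.1765 x'=8.1305 y'=8.6471

F_att = 3/4·(g−p) = 3/4·(-20,-5) = (-15.0000,-3.7500)
o1: d²=34 ≤ ρ²=58; F_rep = 17·(3,-5)/34² = (0.0441,-0.0735)
o2: d²=1 ≤ ρ²=58; F_rep = 17·(0,1)/1² = (0.0000,17.0000)
o3: d²=360 > ρ²=58 → inactive
o4: d²=509 > ρ²=58 → inactive
F = F_att + ΣF_rep = (-14.9559,13.1765)
p' = p + 1/8·F = (8.1305,8.6471)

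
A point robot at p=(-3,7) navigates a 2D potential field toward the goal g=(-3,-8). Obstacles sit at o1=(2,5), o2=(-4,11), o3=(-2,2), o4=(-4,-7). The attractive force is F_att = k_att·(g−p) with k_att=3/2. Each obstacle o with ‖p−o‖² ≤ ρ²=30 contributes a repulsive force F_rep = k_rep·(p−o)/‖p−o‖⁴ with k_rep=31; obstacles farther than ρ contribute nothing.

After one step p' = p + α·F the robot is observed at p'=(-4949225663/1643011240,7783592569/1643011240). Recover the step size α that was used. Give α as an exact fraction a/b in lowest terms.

F_att = 3/2·(g−p) = 3/2·(0,-15) = (0.0000,-22.5000)
o1: d²=29 ≤ ρ²=30; F_rep = 31·(-5,2)/29² = (-0.1843,0.0737)
o2: d²=17 ≤ ρ²=30; F_rep = 31·(1,-4)/17² = (0.1073,-0.4291)
o3: d²=26 ≤ ρ²=30; F_rep = 31·(-1,5)/26² = (-0.0459,0.2293)
o4: d²=197 > ρ²=30 → inactive
F = F_att + ΣF_rep = (-0.1229,-22.6261)
Δp = p'−p = (-0.0123,-2.2626); α = Δx/Fx = (-20191943/1643011240) / (-20191943/164301124) = 1/10
check: Δy/Fy = (-3717486111/1643011240) / (-3717486111/164301124) = 1/10 ✓

α = 1/10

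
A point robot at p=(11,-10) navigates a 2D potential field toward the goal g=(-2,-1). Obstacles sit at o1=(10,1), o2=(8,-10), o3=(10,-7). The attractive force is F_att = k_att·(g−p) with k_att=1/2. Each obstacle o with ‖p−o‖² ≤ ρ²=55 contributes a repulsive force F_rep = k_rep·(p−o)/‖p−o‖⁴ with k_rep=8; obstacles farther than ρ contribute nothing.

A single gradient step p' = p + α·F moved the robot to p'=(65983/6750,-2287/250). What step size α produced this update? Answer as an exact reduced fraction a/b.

α = 1/5

F_att = 1/2·(g−p) = 1/2·(-13,9) = (-6.5000,4.5000)
o1: d²=122 > ρ²=55 → inactive
o2: d²=9 ≤ ρ²=55; F_rep = 8·(3,0)/9² = (0.2963,0.0000)
o3: d²=10 ≤ ρ²=55; F_rep = 8·(1,-3)/10² = (0.0800,-0.2400)
F = F_att + ΣF_rep = (-6.1237,4.2600)
Δp = p'−p = (-1.2247,0.8520); α = Δx/Fx = (-8267/6750) / (-8267/1350) = 1/5
check: Δy/Fy = (213/250) / (213/50) = 1/5 ✓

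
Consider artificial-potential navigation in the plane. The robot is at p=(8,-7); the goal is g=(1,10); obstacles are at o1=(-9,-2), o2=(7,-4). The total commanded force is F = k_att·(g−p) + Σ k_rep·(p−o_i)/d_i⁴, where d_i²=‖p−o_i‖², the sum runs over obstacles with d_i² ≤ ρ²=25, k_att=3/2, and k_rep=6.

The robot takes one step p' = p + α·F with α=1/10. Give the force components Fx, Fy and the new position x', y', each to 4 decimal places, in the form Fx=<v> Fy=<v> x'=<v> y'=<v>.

Fx=-10.4400 Fy=25.3200 x'=6.9560 y'=-4.4680

F_att = 3/2·(g−p) = 3/2·(-7,17) = (-10.5000,25.5000)
o1: d²=314 > ρ²=25 → inactive
o2: d²=10 ≤ ρ²=25; F_rep = 6·(1,-3)/10² = (0.0600,-0.1800)
F = F_att + ΣF_rep = (-10.4400,25.3200)
p' = p + 1/10·F = (6.9560,-4.4680)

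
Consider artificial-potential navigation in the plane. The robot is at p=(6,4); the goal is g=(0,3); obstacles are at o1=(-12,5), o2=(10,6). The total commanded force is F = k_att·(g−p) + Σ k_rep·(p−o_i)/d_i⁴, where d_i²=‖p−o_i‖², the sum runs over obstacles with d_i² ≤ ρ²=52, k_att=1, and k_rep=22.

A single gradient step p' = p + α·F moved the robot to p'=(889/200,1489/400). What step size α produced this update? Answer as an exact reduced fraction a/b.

α = 1/4

F_att = 1·(g−p) = 1·(-6,-1) = (-6.0000,-1.0000)
o1: d²=325 > ρ²=52 → inactive
o2: d²=20 ≤ ρ²=52; F_rep = 22·(-4,-2)/20² = (-0.2200,-0.1100)
F = F_att + ΣF_rep = (-6.2200,-1.1100)
Δp = p'−p = (-1.5550,-0.2775); α = Δx/Fx = (-311/200) / (-311/50) = 1/4
check: Δy/Fy = (-111/400) / (-111/100) = 1/4 ✓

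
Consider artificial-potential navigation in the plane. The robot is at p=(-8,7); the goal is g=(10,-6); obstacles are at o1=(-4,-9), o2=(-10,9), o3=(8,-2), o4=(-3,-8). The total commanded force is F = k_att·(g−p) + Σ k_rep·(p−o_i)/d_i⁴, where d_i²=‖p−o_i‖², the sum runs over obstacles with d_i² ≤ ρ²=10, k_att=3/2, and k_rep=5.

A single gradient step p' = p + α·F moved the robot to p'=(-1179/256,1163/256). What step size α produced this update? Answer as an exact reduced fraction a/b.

F_att = 3/2·(g−p) = 3/2·(18,-13) = (27.0000,-19.5000)
o1: d²=272 > ρ²=10 → inactive
o2: d²=8 ≤ ρ²=10; F_rep = 5·(2,-2)/8² = (0.1562,-0.1562)
o3: d²=337 > ρ²=10 → inactive
o4: d²=250 > ρ²=10 → inactive
F = F_att + ΣF_rep = (27.1562,-19.6562)
Δp = p'−p = (3.3945,-2.4570); α = Δx/Fx = (869/256) / (869/32) = 1/8
check: Δy/Fy = (-629/256) / (-629/32) = 1/8 ✓

α = 1/8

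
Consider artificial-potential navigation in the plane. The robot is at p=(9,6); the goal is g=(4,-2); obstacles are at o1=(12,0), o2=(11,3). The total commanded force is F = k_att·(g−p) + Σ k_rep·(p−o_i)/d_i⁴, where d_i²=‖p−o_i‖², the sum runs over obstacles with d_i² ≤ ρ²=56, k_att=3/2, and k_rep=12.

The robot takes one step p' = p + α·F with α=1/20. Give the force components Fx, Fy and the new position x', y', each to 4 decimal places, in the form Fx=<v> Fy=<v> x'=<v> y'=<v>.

F_att = 3/2·(g−p) = 3/2·(-5,-8) = (-7.5000,-12.0000)
o1: d²=45 ≤ ρ²=56; F_rep = 12·(-3,6)/45² = (-0.0178,0.0356)
o2: d²=13 ≤ ρ²=56; F_rep = 12·(-2,3)/13² = (-0.1420,0.2130)
F = F_att + ΣF_rep = (-7.6598,-11.7514)
p' = p + 1/20·F = (8.6170,5.4124)

Fx=-7.6598 Fy=-11.7514 x'=8.6170 y'=5.4124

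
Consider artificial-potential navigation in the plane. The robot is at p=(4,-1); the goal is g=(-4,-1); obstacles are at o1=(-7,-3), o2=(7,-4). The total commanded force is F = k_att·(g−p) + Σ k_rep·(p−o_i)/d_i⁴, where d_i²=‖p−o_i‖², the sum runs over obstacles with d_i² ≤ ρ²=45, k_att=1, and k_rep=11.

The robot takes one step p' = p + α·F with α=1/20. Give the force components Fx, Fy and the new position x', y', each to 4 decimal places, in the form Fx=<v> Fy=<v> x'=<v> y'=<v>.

Fx=-8.1019 Fy=0.1019 x'=3.5949 y'=-0.9949

F_att = 1·(g−p) = 1·(-8,0) = (-8.0000,0.0000)
o1: d²=125 > ρ²=45 → inactive
o2: d²=18 ≤ ρ²=45; F_rep = 11·(-3,3)/18² = (-0.1019,0.1019)
F = F_att + ΣF_rep = (-8.1019,0.1019)
p' = p + 1/20·F = (3.5949,-0.9949)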